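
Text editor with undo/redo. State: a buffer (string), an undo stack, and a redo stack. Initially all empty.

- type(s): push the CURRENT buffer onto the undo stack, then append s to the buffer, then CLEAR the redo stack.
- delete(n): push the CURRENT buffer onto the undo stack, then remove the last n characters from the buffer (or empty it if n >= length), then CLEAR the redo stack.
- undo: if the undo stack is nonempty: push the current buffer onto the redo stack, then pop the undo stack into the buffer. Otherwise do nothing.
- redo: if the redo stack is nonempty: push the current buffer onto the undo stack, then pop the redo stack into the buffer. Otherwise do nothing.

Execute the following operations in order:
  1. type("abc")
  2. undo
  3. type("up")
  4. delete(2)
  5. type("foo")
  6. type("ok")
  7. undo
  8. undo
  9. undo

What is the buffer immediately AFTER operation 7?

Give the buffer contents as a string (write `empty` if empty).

After op 1 (type): buf='abc' undo_depth=1 redo_depth=0
After op 2 (undo): buf='(empty)' undo_depth=0 redo_depth=1
After op 3 (type): buf='up' undo_depth=1 redo_depth=0
After op 4 (delete): buf='(empty)' undo_depth=2 redo_depth=0
After op 5 (type): buf='foo' undo_depth=3 redo_depth=0
After op 6 (type): buf='foook' undo_depth=4 redo_depth=0
After op 7 (undo): buf='foo' undo_depth=3 redo_depth=1

Answer: foo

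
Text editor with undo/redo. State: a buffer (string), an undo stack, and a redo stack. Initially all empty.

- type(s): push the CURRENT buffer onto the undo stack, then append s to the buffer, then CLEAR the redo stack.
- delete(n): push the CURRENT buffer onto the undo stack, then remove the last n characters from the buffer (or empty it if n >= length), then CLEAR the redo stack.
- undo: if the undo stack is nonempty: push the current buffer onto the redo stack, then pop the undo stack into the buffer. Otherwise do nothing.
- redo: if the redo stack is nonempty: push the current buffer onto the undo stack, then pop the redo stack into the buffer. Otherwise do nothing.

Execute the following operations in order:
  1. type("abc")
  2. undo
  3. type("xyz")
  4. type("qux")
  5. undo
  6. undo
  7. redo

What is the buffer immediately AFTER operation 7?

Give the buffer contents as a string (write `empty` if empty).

After op 1 (type): buf='abc' undo_depth=1 redo_depth=0
After op 2 (undo): buf='(empty)' undo_depth=0 redo_depth=1
After op 3 (type): buf='xyz' undo_depth=1 redo_depth=0
After op 4 (type): buf='xyzqux' undo_depth=2 redo_depth=0
After op 5 (undo): buf='xyz' undo_depth=1 redo_depth=1
After op 6 (undo): buf='(empty)' undo_depth=0 redo_depth=2
After op 7 (redo): buf='xyz' undo_depth=1 redo_depth=1

Answer: xyz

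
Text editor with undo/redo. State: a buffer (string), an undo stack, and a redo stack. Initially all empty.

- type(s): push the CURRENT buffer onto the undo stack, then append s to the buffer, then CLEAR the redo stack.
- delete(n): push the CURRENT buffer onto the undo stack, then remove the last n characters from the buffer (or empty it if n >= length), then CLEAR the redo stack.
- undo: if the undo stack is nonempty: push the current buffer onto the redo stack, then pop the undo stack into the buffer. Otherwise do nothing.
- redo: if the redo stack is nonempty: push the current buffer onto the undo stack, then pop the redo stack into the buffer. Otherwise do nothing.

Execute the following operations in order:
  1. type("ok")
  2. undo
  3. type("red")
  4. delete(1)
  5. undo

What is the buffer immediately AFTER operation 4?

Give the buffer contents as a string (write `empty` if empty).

Answer: re

Derivation:
After op 1 (type): buf='ok' undo_depth=1 redo_depth=0
After op 2 (undo): buf='(empty)' undo_depth=0 redo_depth=1
After op 3 (type): buf='red' undo_depth=1 redo_depth=0
After op 4 (delete): buf='re' undo_depth=2 redo_depth=0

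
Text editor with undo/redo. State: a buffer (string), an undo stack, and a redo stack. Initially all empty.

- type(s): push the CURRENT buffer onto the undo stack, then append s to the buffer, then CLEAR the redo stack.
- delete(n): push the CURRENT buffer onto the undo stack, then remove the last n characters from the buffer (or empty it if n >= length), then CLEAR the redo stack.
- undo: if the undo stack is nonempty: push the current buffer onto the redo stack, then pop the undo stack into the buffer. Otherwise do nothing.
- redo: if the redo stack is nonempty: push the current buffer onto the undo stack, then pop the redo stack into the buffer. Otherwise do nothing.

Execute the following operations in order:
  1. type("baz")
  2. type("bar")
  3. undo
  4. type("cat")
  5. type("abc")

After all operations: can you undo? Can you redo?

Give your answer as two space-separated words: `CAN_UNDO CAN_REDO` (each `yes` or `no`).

After op 1 (type): buf='baz' undo_depth=1 redo_depth=0
After op 2 (type): buf='bazbar' undo_depth=2 redo_depth=0
After op 3 (undo): buf='baz' undo_depth=1 redo_depth=1
After op 4 (type): buf='bazcat' undo_depth=2 redo_depth=0
After op 5 (type): buf='bazcatabc' undo_depth=3 redo_depth=0

Answer: yes no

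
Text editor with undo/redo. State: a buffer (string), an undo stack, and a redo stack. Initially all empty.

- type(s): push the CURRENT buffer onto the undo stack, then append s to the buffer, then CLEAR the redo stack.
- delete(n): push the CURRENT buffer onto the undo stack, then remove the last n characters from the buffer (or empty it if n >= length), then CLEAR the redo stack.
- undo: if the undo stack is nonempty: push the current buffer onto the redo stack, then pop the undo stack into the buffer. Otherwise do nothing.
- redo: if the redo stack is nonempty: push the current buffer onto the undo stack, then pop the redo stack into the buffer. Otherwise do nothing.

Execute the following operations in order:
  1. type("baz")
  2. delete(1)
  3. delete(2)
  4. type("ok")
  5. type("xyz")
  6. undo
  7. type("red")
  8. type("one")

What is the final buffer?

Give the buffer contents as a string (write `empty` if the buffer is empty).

Answer: okredone

Derivation:
After op 1 (type): buf='baz' undo_depth=1 redo_depth=0
After op 2 (delete): buf='ba' undo_depth=2 redo_depth=0
After op 3 (delete): buf='(empty)' undo_depth=3 redo_depth=0
After op 4 (type): buf='ok' undo_depth=4 redo_depth=0
After op 5 (type): buf='okxyz' undo_depth=5 redo_depth=0
After op 6 (undo): buf='ok' undo_depth=4 redo_depth=1
After op 7 (type): buf='okred' undo_depth=5 redo_depth=0
After op 8 (type): buf='okredone' undo_depth=6 redo_depth=0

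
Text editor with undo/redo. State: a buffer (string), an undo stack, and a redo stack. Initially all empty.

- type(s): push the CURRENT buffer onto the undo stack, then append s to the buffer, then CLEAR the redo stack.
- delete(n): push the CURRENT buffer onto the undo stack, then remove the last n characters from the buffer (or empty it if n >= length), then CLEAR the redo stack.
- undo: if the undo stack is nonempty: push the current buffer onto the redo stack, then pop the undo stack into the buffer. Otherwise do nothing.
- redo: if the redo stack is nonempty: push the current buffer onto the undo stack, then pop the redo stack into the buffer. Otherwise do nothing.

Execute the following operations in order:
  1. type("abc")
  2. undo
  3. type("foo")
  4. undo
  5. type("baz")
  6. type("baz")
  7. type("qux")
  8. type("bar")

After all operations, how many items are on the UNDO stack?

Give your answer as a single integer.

After op 1 (type): buf='abc' undo_depth=1 redo_depth=0
After op 2 (undo): buf='(empty)' undo_depth=0 redo_depth=1
After op 3 (type): buf='foo' undo_depth=1 redo_depth=0
After op 4 (undo): buf='(empty)' undo_depth=0 redo_depth=1
After op 5 (type): buf='baz' undo_depth=1 redo_depth=0
After op 6 (type): buf='bazbaz' undo_depth=2 redo_depth=0
After op 7 (type): buf='bazbazqux' undo_depth=3 redo_depth=0
After op 8 (type): buf='bazbazquxbar' undo_depth=4 redo_depth=0

Answer: 4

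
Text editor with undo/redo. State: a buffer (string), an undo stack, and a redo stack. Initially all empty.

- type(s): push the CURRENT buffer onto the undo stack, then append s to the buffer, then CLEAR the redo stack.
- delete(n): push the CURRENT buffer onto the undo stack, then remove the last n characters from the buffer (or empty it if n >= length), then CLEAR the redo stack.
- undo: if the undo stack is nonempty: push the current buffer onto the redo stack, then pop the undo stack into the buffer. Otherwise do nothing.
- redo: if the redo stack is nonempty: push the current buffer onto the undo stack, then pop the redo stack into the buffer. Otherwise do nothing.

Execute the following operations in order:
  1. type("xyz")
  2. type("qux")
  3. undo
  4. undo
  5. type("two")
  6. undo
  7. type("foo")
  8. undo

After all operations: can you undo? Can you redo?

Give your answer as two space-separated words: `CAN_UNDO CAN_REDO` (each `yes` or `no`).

Answer: no yes

Derivation:
After op 1 (type): buf='xyz' undo_depth=1 redo_depth=0
After op 2 (type): buf='xyzqux' undo_depth=2 redo_depth=0
After op 3 (undo): buf='xyz' undo_depth=1 redo_depth=1
After op 4 (undo): buf='(empty)' undo_depth=0 redo_depth=2
After op 5 (type): buf='two' undo_depth=1 redo_depth=0
After op 6 (undo): buf='(empty)' undo_depth=0 redo_depth=1
After op 7 (type): buf='foo' undo_depth=1 redo_depth=0
After op 8 (undo): buf='(empty)' undo_depth=0 redo_depth=1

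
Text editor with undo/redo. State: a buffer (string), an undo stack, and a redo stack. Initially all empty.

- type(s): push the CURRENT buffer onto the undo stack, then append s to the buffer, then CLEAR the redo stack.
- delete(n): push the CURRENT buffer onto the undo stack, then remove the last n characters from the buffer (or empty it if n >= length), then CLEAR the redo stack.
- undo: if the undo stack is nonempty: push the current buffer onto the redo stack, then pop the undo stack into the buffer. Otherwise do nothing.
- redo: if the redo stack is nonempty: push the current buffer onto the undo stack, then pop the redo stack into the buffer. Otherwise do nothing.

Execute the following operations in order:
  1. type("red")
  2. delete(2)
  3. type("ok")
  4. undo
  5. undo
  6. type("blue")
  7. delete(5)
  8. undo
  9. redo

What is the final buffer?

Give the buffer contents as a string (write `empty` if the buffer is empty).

After op 1 (type): buf='red' undo_depth=1 redo_depth=0
After op 2 (delete): buf='r' undo_depth=2 redo_depth=0
After op 3 (type): buf='rok' undo_depth=3 redo_depth=0
After op 4 (undo): buf='r' undo_depth=2 redo_depth=1
After op 5 (undo): buf='red' undo_depth=1 redo_depth=2
After op 6 (type): buf='redblue' undo_depth=2 redo_depth=0
After op 7 (delete): buf='re' undo_depth=3 redo_depth=0
After op 8 (undo): buf='redblue' undo_depth=2 redo_depth=1
After op 9 (redo): buf='re' undo_depth=3 redo_depth=0

Answer: re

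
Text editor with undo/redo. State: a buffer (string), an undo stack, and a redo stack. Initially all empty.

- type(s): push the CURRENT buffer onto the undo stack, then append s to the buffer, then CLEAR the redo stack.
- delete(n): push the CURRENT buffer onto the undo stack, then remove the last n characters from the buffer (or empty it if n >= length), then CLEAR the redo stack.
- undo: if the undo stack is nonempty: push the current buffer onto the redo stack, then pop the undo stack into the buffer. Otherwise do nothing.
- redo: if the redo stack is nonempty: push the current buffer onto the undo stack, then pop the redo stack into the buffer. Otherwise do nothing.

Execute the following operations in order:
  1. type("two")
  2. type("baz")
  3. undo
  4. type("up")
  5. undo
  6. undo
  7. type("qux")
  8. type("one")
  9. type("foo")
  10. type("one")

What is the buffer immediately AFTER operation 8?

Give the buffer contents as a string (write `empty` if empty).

After op 1 (type): buf='two' undo_depth=1 redo_depth=0
After op 2 (type): buf='twobaz' undo_depth=2 redo_depth=0
After op 3 (undo): buf='two' undo_depth=1 redo_depth=1
After op 4 (type): buf='twoup' undo_depth=2 redo_depth=0
After op 5 (undo): buf='two' undo_depth=1 redo_depth=1
After op 6 (undo): buf='(empty)' undo_depth=0 redo_depth=2
After op 7 (type): buf='qux' undo_depth=1 redo_depth=0
After op 8 (type): buf='quxone' undo_depth=2 redo_depth=0

Answer: quxone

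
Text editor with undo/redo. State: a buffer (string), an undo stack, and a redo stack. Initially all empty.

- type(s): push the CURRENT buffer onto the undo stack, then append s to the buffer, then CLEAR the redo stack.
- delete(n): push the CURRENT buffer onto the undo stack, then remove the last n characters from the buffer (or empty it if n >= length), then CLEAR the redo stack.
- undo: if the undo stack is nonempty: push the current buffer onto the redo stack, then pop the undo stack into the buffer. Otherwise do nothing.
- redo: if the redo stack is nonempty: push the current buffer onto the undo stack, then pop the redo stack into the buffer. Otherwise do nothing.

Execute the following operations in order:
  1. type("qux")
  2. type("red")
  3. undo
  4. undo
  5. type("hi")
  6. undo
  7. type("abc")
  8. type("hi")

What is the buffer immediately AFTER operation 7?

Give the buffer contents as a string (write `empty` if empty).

After op 1 (type): buf='qux' undo_depth=1 redo_depth=0
After op 2 (type): buf='quxred' undo_depth=2 redo_depth=0
After op 3 (undo): buf='qux' undo_depth=1 redo_depth=1
After op 4 (undo): buf='(empty)' undo_depth=0 redo_depth=2
After op 5 (type): buf='hi' undo_depth=1 redo_depth=0
After op 6 (undo): buf='(empty)' undo_depth=0 redo_depth=1
After op 7 (type): buf='abc' undo_depth=1 redo_depth=0

Answer: abc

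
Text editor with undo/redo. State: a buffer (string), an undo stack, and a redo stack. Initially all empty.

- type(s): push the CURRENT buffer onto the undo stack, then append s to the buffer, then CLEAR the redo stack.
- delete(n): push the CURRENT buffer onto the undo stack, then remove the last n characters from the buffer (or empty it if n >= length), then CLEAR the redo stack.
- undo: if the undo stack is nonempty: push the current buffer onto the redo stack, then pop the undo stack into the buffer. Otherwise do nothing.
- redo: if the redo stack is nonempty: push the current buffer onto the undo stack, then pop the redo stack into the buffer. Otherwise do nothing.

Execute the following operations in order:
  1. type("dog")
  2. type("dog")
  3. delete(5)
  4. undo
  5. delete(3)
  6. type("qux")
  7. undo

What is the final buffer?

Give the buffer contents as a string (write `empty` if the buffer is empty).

Answer: dog

Derivation:
After op 1 (type): buf='dog' undo_depth=1 redo_depth=0
After op 2 (type): buf='dogdog' undo_depth=2 redo_depth=0
After op 3 (delete): buf='d' undo_depth=3 redo_depth=0
After op 4 (undo): buf='dogdog' undo_depth=2 redo_depth=1
After op 5 (delete): buf='dog' undo_depth=3 redo_depth=0
After op 6 (type): buf='dogqux' undo_depth=4 redo_depth=0
After op 7 (undo): buf='dog' undo_depth=3 redo_depth=1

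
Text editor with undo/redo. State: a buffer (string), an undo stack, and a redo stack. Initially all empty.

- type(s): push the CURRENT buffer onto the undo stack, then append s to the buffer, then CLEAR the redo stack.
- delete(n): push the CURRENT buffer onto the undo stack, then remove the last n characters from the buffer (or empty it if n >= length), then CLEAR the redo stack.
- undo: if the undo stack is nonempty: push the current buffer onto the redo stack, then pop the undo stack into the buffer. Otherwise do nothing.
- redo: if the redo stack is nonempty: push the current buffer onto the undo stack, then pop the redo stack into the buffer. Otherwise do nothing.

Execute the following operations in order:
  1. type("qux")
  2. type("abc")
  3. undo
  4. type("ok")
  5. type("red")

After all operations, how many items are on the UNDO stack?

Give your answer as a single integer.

Answer: 3

Derivation:
After op 1 (type): buf='qux' undo_depth=1 redo_depth=0
After op 2 (type): buf='quxabc' undo_depth=2 redo_depth=0
After op 3 (undo): buf='qux' undo_depth=1 redo_depth=1
After op 4 (type): buf='quxok' undo_depth=2 redo_depth=0
After op 5 (type): buf='quxokred' undo_depth=3 redo_depth=0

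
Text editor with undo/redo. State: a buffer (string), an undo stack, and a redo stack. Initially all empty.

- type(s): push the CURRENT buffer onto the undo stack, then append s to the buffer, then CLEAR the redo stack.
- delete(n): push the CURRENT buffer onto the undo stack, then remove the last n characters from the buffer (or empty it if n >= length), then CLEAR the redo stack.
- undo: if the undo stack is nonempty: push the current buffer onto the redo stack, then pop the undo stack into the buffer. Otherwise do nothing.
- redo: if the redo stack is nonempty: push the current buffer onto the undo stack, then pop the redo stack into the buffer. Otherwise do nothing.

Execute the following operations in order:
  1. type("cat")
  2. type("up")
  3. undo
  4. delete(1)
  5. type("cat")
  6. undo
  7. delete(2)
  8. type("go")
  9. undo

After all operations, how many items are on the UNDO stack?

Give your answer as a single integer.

After op 1 (type): buf='cat' undo_depth=1 redo_depth=0
After op 2 (type): buf='catup' undo_depth=2 redo_depth=0
After op 3 (undo): buf='cat' undo_depth=1 redo_depth=1
After op 4 (delete): buf='ca' undo_depth=2 redo_depth=0
After op 5 (type): buf='cacat' undo_depth=3 redo_depth=0
After op 6 (undo): buf='ca' undo_depth=2 redo_depth=1
After op 7 (delete): buf='(empty)' undo_depth=3 redo_depth=0
After op 8 (type): buf='go' undo_depth=4 redo_depth=0
After op 9 (undo): buf='(empty)' undo_depth=3 redo_depth=1

Answer: 3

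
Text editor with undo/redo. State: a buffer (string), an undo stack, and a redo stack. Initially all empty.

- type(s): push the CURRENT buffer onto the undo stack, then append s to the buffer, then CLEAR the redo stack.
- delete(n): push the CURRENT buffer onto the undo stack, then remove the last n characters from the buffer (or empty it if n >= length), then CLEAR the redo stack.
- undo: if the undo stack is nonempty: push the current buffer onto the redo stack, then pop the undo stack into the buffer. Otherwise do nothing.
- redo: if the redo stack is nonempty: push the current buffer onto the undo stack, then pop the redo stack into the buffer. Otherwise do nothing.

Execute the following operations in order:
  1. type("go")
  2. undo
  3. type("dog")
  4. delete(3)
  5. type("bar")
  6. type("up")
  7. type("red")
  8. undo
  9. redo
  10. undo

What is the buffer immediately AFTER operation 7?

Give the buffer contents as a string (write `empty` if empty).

Answer: barupred

Derivation:
After op 1 (type): buf='go' undo_depth=1 redo_depth=0
After op 2 (undo): buf='(empty)' undo_depth=0 redo_depth=1
After op 3 (type): buf='dog' undo_depth=1 redo_depth=0
After op 4 (delete): buf='(empty)' undo_depth=2 redo_depth=0
After op 5 (type): buf='bar' undo_depth=3 redo_depth=0
After op 6 (type): buf='barup' undo_depth=4 redo_depth=0
After op 7 (type): buf='barupred' undo_depth=5 redo_depth=0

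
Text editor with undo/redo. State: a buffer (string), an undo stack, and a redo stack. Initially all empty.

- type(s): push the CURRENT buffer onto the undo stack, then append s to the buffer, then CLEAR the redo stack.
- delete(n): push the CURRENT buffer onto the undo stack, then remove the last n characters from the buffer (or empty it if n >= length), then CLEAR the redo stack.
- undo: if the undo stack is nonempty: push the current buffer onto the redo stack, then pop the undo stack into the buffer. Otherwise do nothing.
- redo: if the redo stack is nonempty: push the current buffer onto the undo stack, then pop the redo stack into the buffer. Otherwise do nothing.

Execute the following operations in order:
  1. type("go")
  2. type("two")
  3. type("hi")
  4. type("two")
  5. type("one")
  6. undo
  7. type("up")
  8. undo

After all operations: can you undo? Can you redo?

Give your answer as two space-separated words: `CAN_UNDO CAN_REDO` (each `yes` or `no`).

After op 1 (type): buf='go' undo_depth=1 redo_depth=0
After op 2 (type): buf='gotwo' undo_depth=2 redo_depth=0
After op 3 (type): buf='gotwohi' undo_depth=3 redo_depth=0
After op 4 (type): buf='gotwohitwo' undo_depth=4 redo_depth=0
After op 5 (type): buf='gotwohitwoone' undo_depth=5 redo_depth=0
After op 6 (undo): buf='gotwohitwo' undo_depth=4 redo_depth=1
After op 7 (type): buf='gotwohitwoup' undo_depth=5 redo_depth=0
After op 8 (undo): buf='gotwohitwo' undo_depth=4 redo_depth=1

Answer: yes yes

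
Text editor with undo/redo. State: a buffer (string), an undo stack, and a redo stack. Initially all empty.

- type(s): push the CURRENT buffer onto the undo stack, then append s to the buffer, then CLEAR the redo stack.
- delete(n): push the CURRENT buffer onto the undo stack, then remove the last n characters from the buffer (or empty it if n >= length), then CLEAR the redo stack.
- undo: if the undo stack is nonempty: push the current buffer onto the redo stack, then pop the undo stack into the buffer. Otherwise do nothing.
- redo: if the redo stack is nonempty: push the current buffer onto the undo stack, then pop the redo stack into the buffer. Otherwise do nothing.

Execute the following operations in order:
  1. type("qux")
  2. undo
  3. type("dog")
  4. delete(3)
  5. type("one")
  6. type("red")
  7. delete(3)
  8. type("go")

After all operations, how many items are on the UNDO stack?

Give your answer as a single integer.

After op 1 (type): buf='qux' undo_depth=1 redo_depth=0
After op 2 (undo): buf='(empty)' undo_depth=0 redo_depth=1
After op 3 (type): buf='dog' undo_depth=1 redo_depth=0
After op 4 (delete): buf='(empty)' undo_depth=2 redo_depth=0
After op 5 (type): buf='one' undo_depth=3 redo_depth=0
After op 6 (type): buf='onered' undo_depth=4 redo_depth=0
After op 7 (delete): buf='one' undo_depth=5 redo_depth=0
After op 8 (type): buf='onego' undo_depth=6 redo_depth=0

Answer: 6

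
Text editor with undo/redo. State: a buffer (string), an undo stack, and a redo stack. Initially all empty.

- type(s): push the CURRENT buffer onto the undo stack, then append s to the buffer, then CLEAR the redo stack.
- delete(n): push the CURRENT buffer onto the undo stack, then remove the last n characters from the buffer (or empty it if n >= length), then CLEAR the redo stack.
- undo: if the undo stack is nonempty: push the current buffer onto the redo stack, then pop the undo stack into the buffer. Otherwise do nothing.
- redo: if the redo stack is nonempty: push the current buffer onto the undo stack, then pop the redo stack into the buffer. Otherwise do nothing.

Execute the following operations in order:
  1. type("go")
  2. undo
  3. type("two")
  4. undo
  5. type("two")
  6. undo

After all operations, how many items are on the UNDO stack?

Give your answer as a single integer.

Answer: 0

Derivation:
After op 1 (type): buf='go' undo_depth=1 redo_depth=0
After op 2 (undo): buf='(empty)' undo_depth=0 redo_depth=1
After op 3 (type): buf='two' undo_depth=1 redo_depth=0
After op 4 (undo): buf='(empty)' undo_depth=0 redo_depth=1
After op 5 (type): buf='two' undo_depth=1 redo_depth=0
After op 6 (undo): buf='(empty)' undo_depth=0 redo_depth=1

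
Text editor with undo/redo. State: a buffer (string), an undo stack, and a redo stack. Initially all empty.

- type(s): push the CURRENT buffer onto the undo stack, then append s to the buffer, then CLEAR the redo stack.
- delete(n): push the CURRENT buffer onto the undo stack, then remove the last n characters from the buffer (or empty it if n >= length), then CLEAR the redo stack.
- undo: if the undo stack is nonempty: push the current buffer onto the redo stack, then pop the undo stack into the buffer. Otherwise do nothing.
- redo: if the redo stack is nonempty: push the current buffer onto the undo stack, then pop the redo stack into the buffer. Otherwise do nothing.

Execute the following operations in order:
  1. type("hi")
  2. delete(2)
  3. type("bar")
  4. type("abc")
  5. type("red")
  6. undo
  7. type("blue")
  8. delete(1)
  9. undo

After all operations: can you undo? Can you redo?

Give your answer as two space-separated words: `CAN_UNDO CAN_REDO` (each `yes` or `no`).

Answer: yes yes

Derivation:
After op 1 (type): buf='hi' undo_depth=1 redo_depth=0
After op 2 (delete): buf='(empty)' undo_depth=2 redo_depth=0
After op 3 (type): buf='bar' undo_depth=3 redo_depth=0
After op 4 (type): buf='barabc' undo_depth=4 redo_depth=0
After op 5 (type): buf='barabcred' undo_depth=5 redo_depth=0
After op 6 (undo): buf='barabc' undo_depth=4 redo_depth=1
After op 7 (type): buf='barabcblue' undo_depth=5 redo_depth=0
After op 8 (delete): buf='barabcblu' undo_depth=6 redo_depth=0
After op 9 (undo): buf='barabcblue' undo_depth=5 redo_depth=1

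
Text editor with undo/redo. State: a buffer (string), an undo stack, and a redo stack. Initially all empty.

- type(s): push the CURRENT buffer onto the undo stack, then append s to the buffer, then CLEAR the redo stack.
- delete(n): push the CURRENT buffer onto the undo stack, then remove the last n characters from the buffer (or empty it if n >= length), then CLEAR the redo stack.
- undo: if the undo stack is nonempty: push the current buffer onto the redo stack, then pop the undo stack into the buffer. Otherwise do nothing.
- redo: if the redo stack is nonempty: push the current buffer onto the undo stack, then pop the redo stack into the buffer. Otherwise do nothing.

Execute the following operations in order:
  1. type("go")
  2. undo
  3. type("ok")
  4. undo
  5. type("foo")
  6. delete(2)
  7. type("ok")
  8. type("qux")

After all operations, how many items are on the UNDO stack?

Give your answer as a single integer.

After op 1 (type): buf='go' undo_depth=1 redo_depth=0
After op 2 (undo): buf='(empty)' undo_depth=0 redo_depth=1
After op 3 (type): buf='ok' undo_depth=1 redo_depth=0
After op 4 (undo): buf='(empty)' undo_depth=0 redo_depth=1
After op 5 (type): buf='foo' undo_depth=1 redo_depth=0
After op 6 (delete): buf='f' undo_depth=2 redo_depth=0
After op 7 (type): buf='fok' undo_depth=3 redo_depth=0
After op 8 (type): buf='fokqux' undo_depth=4 redo_depth=0

Answer: 4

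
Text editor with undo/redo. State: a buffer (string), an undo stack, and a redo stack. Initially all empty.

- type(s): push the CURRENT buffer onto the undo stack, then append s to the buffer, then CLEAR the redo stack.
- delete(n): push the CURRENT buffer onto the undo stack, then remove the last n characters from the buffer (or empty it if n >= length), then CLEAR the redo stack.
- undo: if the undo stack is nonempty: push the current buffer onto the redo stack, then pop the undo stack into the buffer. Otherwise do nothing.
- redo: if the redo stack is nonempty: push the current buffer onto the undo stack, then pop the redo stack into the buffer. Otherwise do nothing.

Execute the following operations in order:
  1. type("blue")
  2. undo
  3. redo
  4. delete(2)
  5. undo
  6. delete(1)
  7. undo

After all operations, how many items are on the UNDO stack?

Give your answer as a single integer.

Answer: 1

Derivation:
After op 1 (type): buf='blue' undo_depth=1 redo_depth=0
After op 2 (undo): buf='(empty)' undo_depth=0 redo_depth=1
After op 3 (redo): buf='blue' undo_depth=1 redo_depth=0
After op 4 (delete): buf='bl' undo_depth=2 redo_depth=0
After op 5 (undo): buf='blue' undo_depth=1 redo_depth=1
After op 6 (delete): buf='blu' undo_depth=2 redo_depth=0
After op 7 (undo): buf='blue' undo_depth=1 redo_depth=1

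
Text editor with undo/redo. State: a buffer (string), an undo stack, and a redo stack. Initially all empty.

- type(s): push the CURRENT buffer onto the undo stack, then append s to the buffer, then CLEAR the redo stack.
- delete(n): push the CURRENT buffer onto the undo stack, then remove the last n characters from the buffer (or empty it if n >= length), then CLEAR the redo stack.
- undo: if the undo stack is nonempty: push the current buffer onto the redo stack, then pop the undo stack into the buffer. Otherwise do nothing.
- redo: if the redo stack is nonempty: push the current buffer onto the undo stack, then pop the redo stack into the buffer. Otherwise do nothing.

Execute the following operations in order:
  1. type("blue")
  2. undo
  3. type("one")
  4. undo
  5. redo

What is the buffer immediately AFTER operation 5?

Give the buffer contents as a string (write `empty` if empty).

After op 1 (type): buf='blue' undo_depth=1 redo_depth=0
After op 2 (undo): buf='(empty)' undo_depth=0 redo_depth=1
After op 3 (type): buf='one' undo_depth=1 redo_depth=0
After op 4 (undo): buf='(empty)' undo_depth=0 redo_depth=1
After op 5 (redo): buf='one' undo_depth=1 redo_depth=0

Answer: one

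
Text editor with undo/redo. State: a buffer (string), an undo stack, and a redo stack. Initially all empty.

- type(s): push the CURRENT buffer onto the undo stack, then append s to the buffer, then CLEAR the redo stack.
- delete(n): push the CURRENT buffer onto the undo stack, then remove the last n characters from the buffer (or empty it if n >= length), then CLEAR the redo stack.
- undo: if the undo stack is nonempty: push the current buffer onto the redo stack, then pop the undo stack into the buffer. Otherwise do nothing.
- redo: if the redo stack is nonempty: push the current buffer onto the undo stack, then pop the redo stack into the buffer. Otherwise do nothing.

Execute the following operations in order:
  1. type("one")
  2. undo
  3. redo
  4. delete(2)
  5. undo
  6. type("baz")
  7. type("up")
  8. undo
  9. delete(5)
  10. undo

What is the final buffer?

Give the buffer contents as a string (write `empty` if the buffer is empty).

After op 1 (type): buf='one' undo_depth=1 redo_depth=0
After op 2 (undo): buf='(empty)' undo_depth=0 redo_depth=1
After op 3 (redo): buf='one' undo_depth=1 redo_depth=0
After op 4 (delete): buf='o' undo_depth=2 redo_depth=0
After op 5 (undo): buf='one' undo_depth=1 redo_depth=1
After op 6 (type): buf='onebaz' undo_depth=2 redo_depth=0
After op 7 (type): buf='onebazup' undo_depth=3 redo_depth=0
After op 8 (undo): buf='onebaz' undo_depth=2 redo_depth=1
After op 9 (delete): buf='o' undo_depth=3 redo_depth=0
After op 10 (undo): buf='onebaz' undo_depth=2 redo_depth=1

Answer: onebaz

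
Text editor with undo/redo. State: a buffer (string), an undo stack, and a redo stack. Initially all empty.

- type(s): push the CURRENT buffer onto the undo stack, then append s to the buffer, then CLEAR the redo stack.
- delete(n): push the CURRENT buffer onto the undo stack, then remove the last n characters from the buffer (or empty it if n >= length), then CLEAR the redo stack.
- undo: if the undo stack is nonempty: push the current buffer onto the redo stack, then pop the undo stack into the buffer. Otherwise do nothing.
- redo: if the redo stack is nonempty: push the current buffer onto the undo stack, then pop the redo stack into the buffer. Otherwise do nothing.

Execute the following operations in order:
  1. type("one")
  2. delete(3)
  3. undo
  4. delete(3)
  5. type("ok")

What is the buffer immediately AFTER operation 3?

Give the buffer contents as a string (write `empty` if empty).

After op 1 (type): buf='one' undo_depth=1 redo_depth=0
After op 2 (delete): buf='(empty)' undo_depth=2 redo_depth=0
After op 3 (undo): buf='one' undo_depth=1 redo_depth=1

Answer: one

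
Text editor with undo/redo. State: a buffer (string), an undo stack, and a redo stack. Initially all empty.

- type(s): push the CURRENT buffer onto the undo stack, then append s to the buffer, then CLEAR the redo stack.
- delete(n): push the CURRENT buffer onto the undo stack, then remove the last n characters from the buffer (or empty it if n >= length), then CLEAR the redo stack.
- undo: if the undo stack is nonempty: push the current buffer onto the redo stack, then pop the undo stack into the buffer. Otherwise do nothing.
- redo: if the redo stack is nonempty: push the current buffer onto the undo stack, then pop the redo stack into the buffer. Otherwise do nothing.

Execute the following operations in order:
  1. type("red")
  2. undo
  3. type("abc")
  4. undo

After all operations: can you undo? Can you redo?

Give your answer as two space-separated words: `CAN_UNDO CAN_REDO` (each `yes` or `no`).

After op 1 (type): buf='red' undo_depth=1 redo_depth=0
After op 2 (undo): buf='(empty)' undo_depth=0 redo_depth=1
After op 3 (type): buf='abc' undo_depth=1 redo_depth=0
After op 4 (undo): buf='(empty)' undo_depth=0 redo_depth=1

Answer: no yes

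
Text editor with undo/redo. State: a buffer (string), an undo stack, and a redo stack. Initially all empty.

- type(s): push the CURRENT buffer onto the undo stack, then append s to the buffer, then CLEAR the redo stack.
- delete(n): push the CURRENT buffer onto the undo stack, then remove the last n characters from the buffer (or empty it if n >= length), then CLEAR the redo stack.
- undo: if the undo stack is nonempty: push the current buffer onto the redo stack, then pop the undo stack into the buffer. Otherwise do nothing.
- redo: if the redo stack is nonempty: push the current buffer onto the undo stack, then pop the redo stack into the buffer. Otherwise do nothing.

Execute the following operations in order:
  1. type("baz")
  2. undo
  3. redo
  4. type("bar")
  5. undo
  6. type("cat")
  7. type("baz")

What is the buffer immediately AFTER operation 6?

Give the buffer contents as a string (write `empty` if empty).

Answer: bazcat

Derivation:
After op 1 (type): buf='baz' undo_depth=1 redo_depth=0
After op 2 (undo): buf='(empty)' undo_depth=0 redo_depth=1
After op 3 (redo): buf='baz' undo_depth=1 redo_depth=0
After op 4 (type): buf='bazbar' undo_depth=2 redo_depth=0
After op 5 (undo): buf='baz' undo_depth=1 redo_depth=1
After op 6 (type): buf='bazcat' undo_depth=2 redo_depth=0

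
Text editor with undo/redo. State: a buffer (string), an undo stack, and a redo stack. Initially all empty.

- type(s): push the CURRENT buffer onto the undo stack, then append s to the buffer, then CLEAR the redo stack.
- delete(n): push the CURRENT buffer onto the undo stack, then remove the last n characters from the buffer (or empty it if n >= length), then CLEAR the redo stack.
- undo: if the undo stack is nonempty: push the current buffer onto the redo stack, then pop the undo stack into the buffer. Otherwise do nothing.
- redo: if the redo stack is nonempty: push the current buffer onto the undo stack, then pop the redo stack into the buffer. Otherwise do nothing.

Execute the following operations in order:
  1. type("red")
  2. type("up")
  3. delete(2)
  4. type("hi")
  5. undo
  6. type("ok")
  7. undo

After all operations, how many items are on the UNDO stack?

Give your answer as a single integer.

After op 1 (type): buf='red' undo_depth=1 redo_depth=0
After op 2 (type): buf='redup' undo_depth=2 redo_depth=0
After op 3 (delete): buf='red' undo_depth=3 redo_depth=0
After op 4 (type): buf='redhi' undo_depth=4 redo_depth=0
After op 5 (undo): buf='red' undo_depth=3 redo_depth=1
After op 6 (type): buf='redok' undo_depth=4 redo_depth=0
After op 7 (undo): buf='red' undo_depth=3 redo_depth=1

Answer: 3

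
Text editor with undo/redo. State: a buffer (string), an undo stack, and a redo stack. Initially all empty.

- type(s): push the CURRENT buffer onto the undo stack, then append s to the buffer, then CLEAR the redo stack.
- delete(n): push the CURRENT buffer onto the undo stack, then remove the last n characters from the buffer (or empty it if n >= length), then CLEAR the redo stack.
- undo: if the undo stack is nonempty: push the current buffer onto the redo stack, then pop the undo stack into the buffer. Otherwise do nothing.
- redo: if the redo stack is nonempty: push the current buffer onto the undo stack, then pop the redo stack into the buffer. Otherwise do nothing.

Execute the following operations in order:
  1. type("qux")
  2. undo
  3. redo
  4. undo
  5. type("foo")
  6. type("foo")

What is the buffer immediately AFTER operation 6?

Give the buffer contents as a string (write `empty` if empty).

Answer: foofoo

Derivation:
After op 1 (type): buf='qux' undo_depth=1 redo_depth=0
After op 2 (undo): buf='(empty)' undo_depth=0 redo_depth=1
After op 3 (redo): buf='qux' undo_depth=1 redo_depth=0
After op 4 (undo): buf='(empty)' undo_depth=0 redo_depth=1
After op 5 (type): buf='foo' undo_depth=1 redo_depth=0
After op 6 (type): buf='foofoo' undo_depth=2 redo_depth=0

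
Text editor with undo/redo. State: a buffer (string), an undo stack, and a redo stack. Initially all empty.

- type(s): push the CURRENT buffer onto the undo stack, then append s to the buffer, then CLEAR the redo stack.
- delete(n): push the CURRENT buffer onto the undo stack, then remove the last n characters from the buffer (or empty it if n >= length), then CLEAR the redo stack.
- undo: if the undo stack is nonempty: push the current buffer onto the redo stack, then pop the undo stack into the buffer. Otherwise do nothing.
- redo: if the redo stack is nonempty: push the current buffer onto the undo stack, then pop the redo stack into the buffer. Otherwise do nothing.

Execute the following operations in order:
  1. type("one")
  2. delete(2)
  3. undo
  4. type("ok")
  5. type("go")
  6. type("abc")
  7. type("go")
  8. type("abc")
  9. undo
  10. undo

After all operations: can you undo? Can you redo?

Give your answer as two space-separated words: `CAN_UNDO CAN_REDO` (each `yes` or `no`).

Answer: yes yes

Derivation:
After op 1 (type): buf='one' undo_depth=1 redo_depth=0
After op 2 (delete): buf='o' undo_depth=2 redo_depth=0
After op 3 (undo): buf='one' undo_depth=1 redo_depth=1
After op 4 (type): buf='oneok' undo_depth=2 redo_depth=0
After op 5 (type): buf='oneokgo' undo_depth=3 redo_depth=0
After op 6 (type): buf='oneokgoabc' undo_depth=4 redo_depth=0
After op 7 (type): buf='oneokgoabcgo' undo_depth=5 redo_depth=0
After op 8 (type): buf='oneokgoabcgoabc' undo_depth=6 redo_depth=0
After op 9 (undo): buf='oneokgoabcgo' undo_depth=5 redo_depth=1
After op 10 (undo): buf='oneokgoabc' undo_depth=4 redo_depth=2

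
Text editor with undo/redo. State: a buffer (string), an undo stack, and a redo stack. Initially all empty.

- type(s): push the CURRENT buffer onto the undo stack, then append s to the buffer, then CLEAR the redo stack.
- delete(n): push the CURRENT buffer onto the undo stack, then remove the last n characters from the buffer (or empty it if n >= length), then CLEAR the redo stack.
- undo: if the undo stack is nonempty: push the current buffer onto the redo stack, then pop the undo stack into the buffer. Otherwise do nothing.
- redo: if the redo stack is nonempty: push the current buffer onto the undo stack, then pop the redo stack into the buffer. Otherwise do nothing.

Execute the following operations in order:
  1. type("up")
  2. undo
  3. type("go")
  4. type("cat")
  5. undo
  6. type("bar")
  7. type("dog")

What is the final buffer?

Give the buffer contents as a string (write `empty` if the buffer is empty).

After op 1 (type): buf='up' undo_depth=1 redo_depth=0
After op 2 (undo): buf='(empty)' undo_depth=0 redo_depth=1
After op 3 (type): buf='go' undo_depth=1 redo_depth=0
After op 4 (type): buf='gocat' undo_depth=2 redo_depth=0
After op 5 (undo): buf='go' undo_depth=1 redo_depth=1
After op 6 (type): buf='gobar' undo_depth=2 redo_depth=0
After op 7 (type): buf='gobardog' undo_depth=3 redo_depth=0

Answer: gobardog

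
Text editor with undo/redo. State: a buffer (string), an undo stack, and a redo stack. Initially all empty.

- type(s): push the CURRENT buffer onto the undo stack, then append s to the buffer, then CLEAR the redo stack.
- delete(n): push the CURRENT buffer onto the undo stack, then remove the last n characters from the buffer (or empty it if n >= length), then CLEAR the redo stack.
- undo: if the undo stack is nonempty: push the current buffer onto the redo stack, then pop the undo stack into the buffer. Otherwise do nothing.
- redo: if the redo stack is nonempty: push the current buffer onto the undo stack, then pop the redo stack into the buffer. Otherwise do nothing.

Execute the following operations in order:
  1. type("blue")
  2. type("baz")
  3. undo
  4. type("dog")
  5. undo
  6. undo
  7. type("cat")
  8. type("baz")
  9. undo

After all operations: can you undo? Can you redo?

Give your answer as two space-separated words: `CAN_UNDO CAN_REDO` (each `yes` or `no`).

Answer: yes yes

Derivation:
After op 1 (type): buf='blue' undo_depth=1 redo_depth=0
After op 2 (type): buf='bluebaz' undo_depth=2 redo_depth=0
After op 3 (undo): buf='blue' undo_depth=1 redo_depth=1
After op 4 (type): buf='bluedog' undo_depth=2 redo_depth=0
After op 5 (undo): buf='blue' undo_depth=1 redo_depth=1
After op 6 (undo): buf='(empty)' undo_depth=0 redo_depth=2
After op 7 (type): buf='cat' undo_depth=1 redo_depth=0
After op 8 (type): buf='catbaz' undo_depth=2 redo_depth=0
After op 9 (undo): buf='cat' undo_depth=1 redo_depth=1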